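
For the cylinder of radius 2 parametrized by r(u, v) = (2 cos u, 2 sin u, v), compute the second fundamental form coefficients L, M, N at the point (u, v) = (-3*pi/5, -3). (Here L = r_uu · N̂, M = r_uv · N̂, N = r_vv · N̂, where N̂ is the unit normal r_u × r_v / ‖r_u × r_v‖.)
L = -2;  M = 0;  N = 0

Compute the unit normal N̂(u, v) = (cos(u), sin(u), 0), and the second partials r_uu, r_uv, r_vv. Take dot products:
  L(u, v) = r_uu · N̂ = -2,
  M(u, v) = r_uv · N̂ = 0,
  N(u, v) = r_vv · N̂ = 0.
Evaluating at (u, v) = (-3*pi/5, -3):
  L = -2, M = 0, N = 0.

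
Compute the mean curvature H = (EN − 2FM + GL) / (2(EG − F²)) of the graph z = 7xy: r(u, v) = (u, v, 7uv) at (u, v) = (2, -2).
H = 1372*sqrt(393)/154449

With E = 49*v^2 + 1, F = 49*u*v, G = 49*u^2 + 1, L = 0, M = 7/sqrt(49*u^2 + 49*v^2 + 1), N = 0, assemble
  H = (EN − 2FM + GL) / (2(EG − F²)) = -343*u*v/(49*u^2 + 49*v^2 + 1)^(3/2).
At (u, v) = (2, -2): H = 1372*sqrt(393)/154449.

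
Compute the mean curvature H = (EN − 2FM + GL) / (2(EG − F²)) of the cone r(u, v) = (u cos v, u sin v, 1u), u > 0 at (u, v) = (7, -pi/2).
H = sqrt(2)/28

With E = 2, F = 0, G = u^2, L = 0, M = 0, N = sqrt(2)*u^2/(2*Abs(u)), assemble
  H = (EN − 2FM + GL) / (2(EG − F²)) = sqrt(2)/(4*Abs(u)).
At (u, v) = (7, -pi/2): H = sqrt(2)/28.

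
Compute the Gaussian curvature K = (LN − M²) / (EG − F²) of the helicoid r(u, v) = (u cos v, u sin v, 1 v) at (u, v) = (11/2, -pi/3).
K = -16/15625

Coefficients of the first fundamental form: E = 1, F = 0, G = u^2 + 1.
Coefficients of the second fundamental form: L = 0, M = -1/sqrt(u^2 + 1), N = 0.
Assemble K = (LN − M²)/(EG − F²) = -1/(u^2 + 1)^2. At (u, v) = (11/2, -pi/3): K = -16/15625.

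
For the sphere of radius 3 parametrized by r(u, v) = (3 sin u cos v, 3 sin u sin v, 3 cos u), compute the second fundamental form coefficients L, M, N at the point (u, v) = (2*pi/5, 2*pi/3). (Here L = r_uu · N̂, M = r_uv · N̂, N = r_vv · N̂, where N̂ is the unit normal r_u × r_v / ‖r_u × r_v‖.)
L = -3;  M = 0;  N = -15/8 - 3*sqrt(5)/8

Compute the unit normal N̂(u, v) = (sin(u)^2*cos(v)/Abs(sin(u)), sin(u)^2*sin(v)/Abs(sin(u)), sin(2*u)/(2*Abs(sin(u)))), and the second partials r_uu, r_uv, r_vv. Take dot products:
  L(u, v) = r_uu · N̂ = -3*sin(u)/Abs(sin(u)),
  M(u, v) = r_uv · N̂ = 0,
  N(u, v) = r_vv · N̂ = -3*sin(u)^3/Abs(sin(u)).
Evaluating at (u, v) = (2*pi/5, 2*pi/3):
  L = -3, M = 0, N = -15/8 - 3*sqrt(5)/8.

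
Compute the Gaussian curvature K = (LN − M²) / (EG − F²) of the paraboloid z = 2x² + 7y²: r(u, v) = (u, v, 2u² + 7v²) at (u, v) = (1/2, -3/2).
K = 14/49729

Coefficients of the first fundamental form: E = 16*u^2 + 1, F = 56*u*v, G = 196*v^2 + 1.
Coefficients of the second fundamental form: L = 4/sqrt(16*u^2 + 196*v^2 + 1), M = 0, N = 14/sqrt(16*u^2 + 196*v^2 + 1).
Assemble K = (LN − M²)/(EG − F²) = 56/(256*u^4 + 6272*u^2*v^2 + 32*u^2 + 38416*v^4 + 392*v^2 + 1). At (u, v) = (1/2, -3/2): K = 14/49729.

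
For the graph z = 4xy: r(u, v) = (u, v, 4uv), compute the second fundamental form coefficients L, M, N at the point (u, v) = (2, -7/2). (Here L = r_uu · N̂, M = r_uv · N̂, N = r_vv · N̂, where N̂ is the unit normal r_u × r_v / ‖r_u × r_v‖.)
L = 0;  M = 4*sqrt(29)/87;  N = 0

Compute the unit normal N̂(u, v) = (-4*v/sqrt(16*u^2 + 16*v^2 + 1), -4*u/sqrt(16*u^2 + 16*v^2 + 1), 1/sqrt(16*u^2 + 16*v^2 + 1)), and the second partials r_uu, r_uv, r_vv. Take dot products:
  L(u, v) = r_uu · N̂ = 0,
  M(u, v) = r_uv · N̂ = 4/sqrt(16*u^2 + 16*v^2 + 1),
  N(u, v) = r_vv · N̂ = 0.
Evaluating at (u, v) = (2, -7/2):
  L = 0, M = 4*sqrt(29)/87, N = 0.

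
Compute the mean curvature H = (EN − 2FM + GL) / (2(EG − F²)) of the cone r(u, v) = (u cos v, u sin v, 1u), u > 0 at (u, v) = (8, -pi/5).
H = sqrt(2)/32

With E = 2, F = 0, G = u^2, L = 0, M = 0, N = sqrt(2)*u^2/(2*Abs(u)), assemble
  H = (EN − 2FM + GL) / (2(EG − F²)) = sqrt(2)/(4*Abs(u)).
At (u, v) = (8, -pi/5): H = sqrt(2)/32.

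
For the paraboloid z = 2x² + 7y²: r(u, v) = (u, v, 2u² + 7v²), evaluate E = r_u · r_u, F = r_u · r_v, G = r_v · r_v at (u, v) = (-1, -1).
E = 17;  F = 56;  G = 197

Partials: r_u = (1, 0, 4*u), r_v = (0, 1, 14*v). As functions of (u, v):
  E = r_u · r_u = 16*u^2 + 1,
  F = r_u · r_v = 56*u*v,
  G = r_v · r_v = 196*v^2 + 1.
Evaluating at (u, v) = (-1, -1): E = 17, F = 56, G = 197.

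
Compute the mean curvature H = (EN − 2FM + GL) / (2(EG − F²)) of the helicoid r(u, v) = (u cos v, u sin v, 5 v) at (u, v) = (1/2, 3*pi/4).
H = 0

With E = 1, F = 0, G = u^2 + 25, L = 0, M = -5/sqrt(u^2 + 25), N = 0, assemble
  H = (EN − 2FM + GL) / (2(EG − F²)) = 0.
At (u, v) = (1/2, 3*pi/4): H = 0.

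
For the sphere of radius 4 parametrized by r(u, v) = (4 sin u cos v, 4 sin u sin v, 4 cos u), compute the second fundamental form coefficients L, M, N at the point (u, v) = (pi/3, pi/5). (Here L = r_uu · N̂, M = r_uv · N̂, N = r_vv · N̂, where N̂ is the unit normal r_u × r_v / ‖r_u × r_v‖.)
L = -4;  M = 0;  N = -3

Compute the unit normal N̂(u, v) = (sin(u)^2*cos(v)/Abs(sin(u)), sin(u)^2*sin(v)/Abs(sin(u)), sin(2*u)/(2*Abs(sin(u)))), and the second partials r_uu, r_uv, r_vv. Take dot products:
  L(u, v) = r_uu · N̂ = -4*sin(u)/Abs(sin(u)),
  M(u, v) = r_uv · N̂ = 0,
  N(u, v) = r_vv · N̂ = -4*sin(u)^3/Abs(sin(u)).
Evaluating at (u, v) = (pi/3, pi/5):
  L = -4, M = 0, N = -3.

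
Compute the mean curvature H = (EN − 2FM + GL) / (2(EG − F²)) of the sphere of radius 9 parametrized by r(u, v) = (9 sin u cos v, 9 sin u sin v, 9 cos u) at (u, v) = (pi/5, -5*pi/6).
H = -1/9

With E = 81, F = 0, G = 81*sin(u)^2, L = -9*sin(u)/Abs(sin(u)), M = 0, N = -9*sin(u)^3/Abs(sin(u)), assemble
  H = (EN − 2FM + GL) / (2(EG − F²)) = -sin(u)/(9*Abs(sin(u))).
At (u, v) = (pi/5, -5*pi/6): H = -1/9.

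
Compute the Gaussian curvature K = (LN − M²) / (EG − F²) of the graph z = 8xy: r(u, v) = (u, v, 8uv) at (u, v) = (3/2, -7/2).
K = -64/863041

Coefficients of the first fundamental form: E = 64*v^2 + 1, F = 64*u*v, G = 64*u^2 + 1.
Coefficients of the second fundamental form: L = 0, M = 8/sqrt(64*u^2 + 64*v^2 + 1), N = 0.
Assemble K = (LN − M²)/(EG − F²) = -64/(4096*u^4 + 8192*u^2*v^2 + 128*u^2 + 4096*v^4 + 128*v^2 + 1). At (u, v) = (3/2, -7/2): K = -64/863041.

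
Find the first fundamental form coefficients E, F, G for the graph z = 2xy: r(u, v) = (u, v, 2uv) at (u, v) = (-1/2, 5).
E = 101;  F = -10;  G = 2

Partials: r_u = (1, 0, 2*v), r_v = (0, 1, 2*u). As functions of (u, v):
  E = r_u · r_u = 4*v^2 + 1,
  F = r_u · r_v = 4*u*v,
  G = r_v · r_v = 4*u^2 + 1.
Evaluating at (u, v) = (-1/2, 5): E = 101, F = -10, G = 2.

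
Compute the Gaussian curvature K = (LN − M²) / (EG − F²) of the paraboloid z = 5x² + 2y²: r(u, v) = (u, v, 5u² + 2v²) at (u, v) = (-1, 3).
K = 8/12005

Coefficients of the first fundamental form: E = 100*u^2 + 1, F = 40*u*v, G = 16*v^2 + 1.
Coefficients of the second fundamental form: L = 10/sqrt(100*u^2 + 16*v^2 + 1), M = 0, N = 4/sqrt(100*u^2 + 16*v^2 + 1).
Assemble K = (LN − M²)/(EG − F²) = 40/(10000*u^4 + 3200*u^2*v^2 + 200*u^2 + 256*v^4 + 32*v^2 + 1). At (u, v) = (-1, 3): K = 8/12005.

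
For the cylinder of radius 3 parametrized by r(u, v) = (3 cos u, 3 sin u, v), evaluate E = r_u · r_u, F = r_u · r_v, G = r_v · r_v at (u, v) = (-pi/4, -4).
E = 9;  F = 0;  G = 1

Partials: r_u = (-3*sin(u), 3*cos(u), 0), r_v = (0, 0, 1). As functions of (u, v):
  E = r_u · r_u = 9,
  F = r_u · r_v = 0,
  G = r_v · r_v = 1.
Evaluating at (u, v) = (-pi/4, -4): E = 9, F = 0, G = 1.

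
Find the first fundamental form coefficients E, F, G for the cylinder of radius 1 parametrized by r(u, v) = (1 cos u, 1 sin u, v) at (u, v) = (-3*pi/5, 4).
E = 1;  F = 0;  G = 1

Partials: r_u = (-sin(u), cos(u), 0), r_v = (0, 0, 1). As functions of (u, v):
  E = r_u · r_u = 1,
  F = r_u · r_v = 0,
  G = r_v · r_v = 1.
Evaluating at (u, v) = (-3*pi/5, 4): E = 1, F = 0, G = 1.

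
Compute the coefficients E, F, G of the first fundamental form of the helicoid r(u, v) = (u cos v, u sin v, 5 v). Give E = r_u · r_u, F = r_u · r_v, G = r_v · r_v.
E = 1;  F = 0;  G = u^2 + 25

Compute partials: r_u = (cos(v), sin(v), 0), r_v = (-u*sin(v), u*cos(v), 5). Then
  E = r_u · r_u = 1,
  F = r_u · r_v = 0,
  G = r_v · r_v = u^2 + 25.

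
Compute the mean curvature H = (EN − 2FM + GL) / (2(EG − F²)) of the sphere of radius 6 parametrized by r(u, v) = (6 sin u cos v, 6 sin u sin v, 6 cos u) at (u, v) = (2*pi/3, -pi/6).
H = -1/6

With E = 36, F = 0, G = 36*sin(u)^2, L = -6*sin(u)/Abs(sin(u)), M = 0, N = -6*sin(u)^3/Abs(sin(u)), assemble
  H = (EN − 2FM + GL) / (2(EG − F²)) = -sin(u)/(6*Abs(sin(u))).
At (u, v) = (2*pi/3, -pi/6): H = -1/6.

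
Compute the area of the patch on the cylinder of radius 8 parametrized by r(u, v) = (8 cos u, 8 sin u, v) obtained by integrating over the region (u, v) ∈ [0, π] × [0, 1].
Area = 8*pi

Area = ∫∫ √(EG − F²) du dv with √(EG − F²) = 8. Integrating over [0, π] × [0, 1] gives 8*pi.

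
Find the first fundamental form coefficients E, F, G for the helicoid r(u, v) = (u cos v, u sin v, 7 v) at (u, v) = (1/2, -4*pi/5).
E = 1;  F = 0;  G = 197/4

Partials: r_u = (cos(v), sin(v), 0), r_v = (-u*sin(v), u*cos(v), 7). As functions of (u, v):
  E = r_u · r_u = 1,
  F = r_u · r_v = 0,
  G = r_v · r_v = u^2 + 49.
Evaluating at (u, v) = (1/2, -4*pi/5): E = 1, F = 0, G = 197/4.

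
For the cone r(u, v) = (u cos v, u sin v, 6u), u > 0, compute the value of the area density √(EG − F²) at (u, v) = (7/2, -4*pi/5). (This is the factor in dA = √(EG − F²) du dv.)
√(EG − F²)|_{(7/2, -4*pi/5)} = 7*sqrt(37)/2

E = 37, F = 0, G = u^2, so EG − F² = 37*u^2. Taking the positive square root: √(EG − F²) = sqrt(37)*Abs(u). At (u, v) = (7/2, -4*pi/5): 7*sqrt(37)/2.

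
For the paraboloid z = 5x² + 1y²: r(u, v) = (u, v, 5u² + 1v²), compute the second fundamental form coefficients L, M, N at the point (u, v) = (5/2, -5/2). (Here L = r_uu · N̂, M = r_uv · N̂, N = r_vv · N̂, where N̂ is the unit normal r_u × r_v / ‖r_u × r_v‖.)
L = 10*sqrt(651)/651;  M = 0;  N = 2*sqrt(651)/651

Compute the unit normal N̂(u, v) = (-10*u/sqrt(100*u^2 + 4*v^2 + 1), -2*v/sqrt(100*u^2 + 4*v^2 + 1), 1/sqrt(100*u^2 + 4*v^2 + 1)), and the second partials r_uu, r_uv, r_vv. Take dot products:
  L(u, v) = r_uu · N̂ = 10/sqrt(100*u^2 + 4*v^2 + 1),
  M(u, v) = r_uv · N̂ = 0,
  N(u, v) = r_vv · N̂ = 2/sqrt(100*u^2 + 4*v^2 + 1).
Evaluating at (u, v) = (5/2, -5/2):
  L = 10*sqrt(651)/651, M = 0, N = 2*sqrt(651)/651.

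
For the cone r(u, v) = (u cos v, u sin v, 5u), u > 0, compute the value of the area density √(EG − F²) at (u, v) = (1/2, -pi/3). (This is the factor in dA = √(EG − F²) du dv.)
√(EG − F²)|_{(1/2, -pi/3)} = sqrt(26)/2

E = 26, F = 0, G = u^2, so EG − F² = 26*u^2. Taking the positive square root: √(EG − F²) = sqrt(26)*Abs(u). At (u, v) = (1/2, -pi/3): sqrt(26)/2.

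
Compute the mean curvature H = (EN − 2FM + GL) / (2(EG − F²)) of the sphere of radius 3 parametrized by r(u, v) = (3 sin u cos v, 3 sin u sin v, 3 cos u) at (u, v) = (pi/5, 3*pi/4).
H = -1/3

With E = 9, F = 0, G = 9*sin(u)^2, L = -3*sin(u)/Abs(sin(u)), M = 0, N = -3*sin(u)^3/Abs(sin(u)), assemble
  H = (EN − 2FM + GL) / (2(EG − F²)) = -sin(u)/(3*Abs(sin(u))).
At (u, v) = (pi/5, 3*pi/4): H = -1/3.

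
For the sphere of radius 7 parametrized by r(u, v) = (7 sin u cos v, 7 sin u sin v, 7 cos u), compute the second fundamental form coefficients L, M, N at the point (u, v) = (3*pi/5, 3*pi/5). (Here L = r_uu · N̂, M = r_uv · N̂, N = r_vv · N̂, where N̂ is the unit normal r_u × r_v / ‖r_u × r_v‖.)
L = -7;  M = 0;  N = -35/8 - 7*sqrt(5)/8

Compute the unit normal N̂(u, v) = (sin(u)^2*cos(v)/Abs(sin(u)), sin(u)^2*sin(v)/Abs(sin(u)), sin(2*u)/(2*Abs(sin(u)))), and the second partials r_uu, r_uv, r_vv. Take dot products:
  L(u, v) = r_uu · N̂ = -7*sin(u)/Abs(sin(u)),
  M(u, v) = r_uv · N̂ = 0,
  N(u, v) = r_vv · N̂ = -7*sin(u)^3/Abs(sin(u)).
Evaluating at (u, v) = (3*pi/5, 3*pi/5):
  L = -7, M = 0, N = -35/8 - 7*sqrt(5)/8.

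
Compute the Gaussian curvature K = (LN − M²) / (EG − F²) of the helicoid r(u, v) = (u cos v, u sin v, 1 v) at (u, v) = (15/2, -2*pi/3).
K = -16/52441

Coefficients of the first fundamental form: E = 1, F = 0, G = u^2 + 1.
Coefficients of the second fundamental form: L = 0, M = -1/sqrt(u^2 + 1), N = 0.
Assemble K = (LN − M²)/(EG − F²) = -1/(u^2 + 1)^2. At (u, v) = (15/2, -2*pi/3): K = -16/52441.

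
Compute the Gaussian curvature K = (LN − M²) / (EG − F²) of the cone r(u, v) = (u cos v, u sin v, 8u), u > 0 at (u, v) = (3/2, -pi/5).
K = 0

Coefficients of the first fundamental form: E = 65, F = 0, G = u^2.
Coefficients of the second fundamental form: L = 0, M = 0, N = 8*sqrt(65)*u^2/(65*Abs(u)).
Assemble K = (LN − M²)/(EG − F²) = 0. At (u, v) = (3/2, -pi/5): K = 0.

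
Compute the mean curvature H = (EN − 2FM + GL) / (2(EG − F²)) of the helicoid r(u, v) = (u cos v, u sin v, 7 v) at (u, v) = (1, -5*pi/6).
H = 0

With E = 1, F = 0, G = u^2 + 49, L = 0, M = -7/sqrt(u^2 + 49), N = 0, assemble
  H = (EN − 2FM + GL) / (2(EG − F²)) = 0.
At (u, v) = (1, -5*pi/6): H = 0.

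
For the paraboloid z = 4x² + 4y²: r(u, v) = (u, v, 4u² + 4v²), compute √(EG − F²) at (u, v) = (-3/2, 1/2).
√(EG − F²)|_{(-3/2, 1/2)} = sqrt(161)

E = 64*u^2 + 1, F = 64*u*v, G = 64*v^2 + 1; EG − F² = 64*u^2 + 64*v^2 + 1; √(EG − F²) = sqrt(64*u^2 + 64*v^2 + 1). At the given point: sqrt(161).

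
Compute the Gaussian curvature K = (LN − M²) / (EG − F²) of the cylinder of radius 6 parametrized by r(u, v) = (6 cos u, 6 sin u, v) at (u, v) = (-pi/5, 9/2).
K = 0

Coefficients of the first fundamental form: E = 36, F = 0, G = 1.
Coefficients of the second fundamental form: L = -6, M = 0, N = 0.
Assemble K = (LN − M²)/(EG − F²) = 0. At (u, v) = (-pi/5, 9/2): K = 0.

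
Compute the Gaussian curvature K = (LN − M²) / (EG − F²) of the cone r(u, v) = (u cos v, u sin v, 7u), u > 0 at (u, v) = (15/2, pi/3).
K = 0

Coefficients of the first fundamental form: E = 50, F = 0, G = u^2.
Coefficients of the second fundamental form: L = 0, M = 0, N = 7*sqrt(2)*u^2/(10*Abs(u)).
Assemble K = (LN − M²)/(EG − F²) = 0. At (u, v) = (15/2, pi/3): K = 0.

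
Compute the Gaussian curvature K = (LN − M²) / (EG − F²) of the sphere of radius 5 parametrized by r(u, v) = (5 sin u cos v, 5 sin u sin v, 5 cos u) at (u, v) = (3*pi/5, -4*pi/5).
K = 1/25

Coefficients of the first fundamental form: E = 25, F = 0, G = 25*sin(u)^2.
Coefficients of the second fundamental form: L = -5*sin(u)/Abs(sin(u)), M = 0, N = -5*sin(u)^3/Abs(sin(u)).
Assemble K = (LN − M²)/(EG − F²) = 1/25. At (u, v) = (3*pi/5, -4*pi/5): K = 1/25.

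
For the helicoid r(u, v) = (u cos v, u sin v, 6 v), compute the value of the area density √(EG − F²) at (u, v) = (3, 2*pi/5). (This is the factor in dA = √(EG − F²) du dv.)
√(EG − F²)|_{(3, 2*pi/5)} = 3*sqrt(5)

E = 1, F = 0, G = u^2 + 36, so EG − F² = u^2 + 36. Taking the positive square root: √(EG − F²) = sqrt(u^2 + 36). At (u, v) = (3, 2*pi/5): 3*sqrt(5).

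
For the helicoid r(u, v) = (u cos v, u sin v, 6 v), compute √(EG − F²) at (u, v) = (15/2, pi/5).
√(EG − F²)|_{(15/2, pi/5)} = 3*sqrt(41)/2

E = 1, F = 0, G = u^2 + 36; EG − F² = u^2 + 36; √(EG − F²) = sqrt(u^2 + 36). At the given point: 3*sqrt(41)/2.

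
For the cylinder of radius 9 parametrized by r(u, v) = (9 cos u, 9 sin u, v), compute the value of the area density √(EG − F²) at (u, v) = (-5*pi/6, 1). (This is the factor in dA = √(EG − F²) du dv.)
√(EG − F²)|_{(-5*pi/6, 1)} = 9

E = 81, F = 0, G = 1, so EG − F² = 81. Taking the positive square root: √(EG − F²) = 9. At (u, v) = (-5*pi/6, 1): 9.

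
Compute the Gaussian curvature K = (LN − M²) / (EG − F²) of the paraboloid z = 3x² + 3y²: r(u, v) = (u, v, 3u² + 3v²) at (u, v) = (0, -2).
K = 36/21025

Coefficients of the first fundamental form: E = 36*u^2 + 1, F = 36*u*v, G = 36*v^2 + 1.
Coefficients of the second fundamental form: L = 6/sqrt(36*u^2 + 36*v^2 + 1), M = 0, N = 6/sqrt(36*u^2 + 36*v^2 + 1).
Assemble K = (LN − M²)/(EG − F²) = 36/(1296*u^4 + 2592*u^2*v^2 + 72*u^2 + 1296*v^4 + 72*v^2 + 1). At (u, v) = (0, -2): K = 36/21025.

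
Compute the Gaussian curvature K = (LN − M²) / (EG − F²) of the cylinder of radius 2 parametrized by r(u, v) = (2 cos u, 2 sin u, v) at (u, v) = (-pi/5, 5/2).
K = 0

Coefficients of the first fundamental form: E = 4, F = 0, G = 1.
Coefficients of the second fundamental form: L = -2, M = 0, N = 0.
Assemble K = (LN − M²)/(EG − F²) = 0. At (u, v) = (-pi/5, 5/2): K = 0.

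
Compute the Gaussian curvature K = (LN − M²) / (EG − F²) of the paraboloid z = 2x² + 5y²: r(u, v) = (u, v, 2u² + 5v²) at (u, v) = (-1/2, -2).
K = 8/32805

Coefficients of the first fundamental form: E = 16*u^2 + 1, F = 40*u*v, G = 100*v^2 + 1.
Coefficients of the second fundamental form: L = 4/sqrt(16*u^2 + 100*v^2 + 1), M = 0, N = 10/sqrt(16*u^2 + 100*v^2 + 1).
Assemble K = (LN − M²)/(EG − F²) = 40/(256*u^4 + 3200*u^2*v^2 + 32*u^2 + 10000*v^4 + 200*v^2 + 1). At (u, v) = (-1/2, -2): K = 8/32805.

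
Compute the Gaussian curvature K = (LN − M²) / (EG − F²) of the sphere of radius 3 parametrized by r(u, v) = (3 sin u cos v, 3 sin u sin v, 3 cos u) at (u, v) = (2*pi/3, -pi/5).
K = 1/9

Coefficients of the first fundamental form: E = 9, F = 0, G = 9*sin(u)^2.
Coefficients of the second fundamental form: L = -3*sin(u)/Abs(sin(u)), M = 0, N = -3*sin(u)^3/Abs(sin(u)).
Assemble K = (LN − M²)/(EG − F²) = 1/9. At (u, v) = (2*pi/3, -pi/5): K = 1/9.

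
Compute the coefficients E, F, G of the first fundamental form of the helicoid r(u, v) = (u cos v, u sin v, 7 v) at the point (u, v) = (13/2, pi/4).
E = 1;  F = 0;  G = 365/4

Partials: r_u = (cos(v), sin(v), 0), r_v = (-u*sin(v), u*cos(v), 7). As functions of (u, v):
  E = r_u · r_u = 1,
  F = r_u · r_v = 0,
  G = r_v · r_v = u^2 + 49.
Evaluating at (u, v) = (13/2, pi/4): E = 1, F = 0, G = 365/4.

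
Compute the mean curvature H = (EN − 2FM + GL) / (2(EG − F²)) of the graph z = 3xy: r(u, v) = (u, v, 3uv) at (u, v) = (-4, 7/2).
H = 3024*sqrt(1021)/1042441

With E = 9*v^2 + 1, F = 9*u*v, G = 9*u^2 + 1, L = 0, M = 3/sqrt(9*u^2 + 9*v^2 + 1), N = 0, assemble
  H = (EN − 2FM + GL) / (2(EG − F²)) = -27*u*v/(9*u^2 + 9*v^2 + 1)^(3/2).
At (u, v) = (-4, 7/2): H = 3024*sqrt(1021)/1042441.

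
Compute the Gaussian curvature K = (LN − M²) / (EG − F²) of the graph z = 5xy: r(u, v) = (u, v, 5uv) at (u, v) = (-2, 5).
K = -25/527076

Coefficients of the first fundamental form: E = 25*v^2 + 1, F = 25*u*v, G = 25*u^2 + 1.
Coefficients of the second fundamental form: L = 0, M = 5/sqrt(25*u^2 + 25*v^2 + 1), N = 0.
Assemble K = (LN − M²)/(EG − F²) = -25/(625*u^4 + 1250*u^2*v^2 + 50*u^2 + 625*v^4 + 50*v^2 + 1). At (u, v) = (-2, 5): K = -25/527076.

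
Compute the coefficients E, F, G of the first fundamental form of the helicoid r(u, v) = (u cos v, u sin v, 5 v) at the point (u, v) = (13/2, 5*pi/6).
E = 1;  F = 0;  G = 269/4

Partials: r_u = (cos(v), sin(v), 0), r_v = (-u*sin(v), u*cos(v), 5). As functions of (u, v):
  E = r_u · r_u = 1,
  F = r_u · r_v = 0,
  G = r_v · r_v = u^2 + 25.
Evaluating at (u, v) = (13/2, 5*pi/6): E = 1, F = 0, G = 269/4.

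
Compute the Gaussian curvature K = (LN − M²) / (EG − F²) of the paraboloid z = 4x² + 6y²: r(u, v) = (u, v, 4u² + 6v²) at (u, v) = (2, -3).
K = 96/2411809

Coefficients of the first fundamental form: E = 64*u^2 + 1, F = 96*u*v, G = 144*v^2 + 1.
Coefficients of the second fundamental form: L = 8/sqrt(64*u^2 + 144*v^2 + 1), M = 0, N = 12/sqrt(64*u^2 + 144*v^2 + 1).
Assemble K = (LN − M²)/(EG − F²) = 96/(4096*u^4 + 18432*u^2*v^2 + 128*u^2 + 20736*v^4 + 288*v^2 + 1). At (u, v) = (2, -3): K = 96/2411809.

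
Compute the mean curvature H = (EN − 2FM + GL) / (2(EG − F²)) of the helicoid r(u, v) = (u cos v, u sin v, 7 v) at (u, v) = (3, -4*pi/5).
H = 0

With E = 1, F = 0, G = u^2 + 49, L = 0, M = -7/sqrt(u^2 + 49), N = 0, assemble
  H = (EN − 2FM + GL) / (2(EG − F²)) = 0.
At (u, v) = (3, -4*pi/5): H = 0.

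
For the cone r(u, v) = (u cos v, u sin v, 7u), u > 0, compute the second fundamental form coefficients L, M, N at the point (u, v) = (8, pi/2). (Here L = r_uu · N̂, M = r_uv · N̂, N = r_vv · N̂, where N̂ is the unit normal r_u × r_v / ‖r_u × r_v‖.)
L = 0;  M = 0;  N = 28*sqrt(2)/5

Compute the unit normal N̂(u, v) = (-7*sqrt(2)*u*cos(v)/(10*Abs(u)), -7*sqrt(2)*u*sin(v)/(10*Abs(u)), sqrt(2)*u/(10*Abs(u))), and the second partials r_uu, r_uv, r_vv. Take dot products:
  L(u, v) = r_uu · N̂ = 0,
  M(u, v) = r_uv · N̂ = 0,
  N(u, v) = r_vv · N̂ = 7*sqrt(2)*u^2/(10*Abs(u)).
Evaluating at (u, v) = (8, pi/2):
  L = 0, M = 0, N = 28*sqrt(2)/5.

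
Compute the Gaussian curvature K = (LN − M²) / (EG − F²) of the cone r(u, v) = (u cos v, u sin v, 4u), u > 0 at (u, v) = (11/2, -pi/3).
K = 0

Coefficients of the first fundamental form: E = 17, F = 0, G = u^2.
Coefficients of the second fundamental form: L = 0, M = 0, N = 4*sqrt(17)*u^2/(17*Abs(u)).
Assemble K = (LN − M²)/(EG − F²) = 0. At (u, v) = (11/2, -pi/3): K = 0.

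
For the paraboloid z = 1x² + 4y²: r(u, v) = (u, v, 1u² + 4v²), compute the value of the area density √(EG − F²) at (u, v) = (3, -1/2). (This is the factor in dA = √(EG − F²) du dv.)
√(EG − F²)|_{(3, -1/2)} = sqrt(53)

E = 4*u^2 + 1, F = 16*u*v, G = 64*v^2 + 1, so EG − F² = 4*u^2 + 64*v^2 + 1. Taking the positive square root: √(EG − F²) = sqrt(4*u^2 + 64*v^2 + 1). At (u, v) = (3, -1/2): sqrt(53).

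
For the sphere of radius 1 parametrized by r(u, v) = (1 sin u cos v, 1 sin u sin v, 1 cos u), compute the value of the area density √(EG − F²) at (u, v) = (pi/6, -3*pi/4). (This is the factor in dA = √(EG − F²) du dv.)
√(EG − F²)|_{(pi/6, -3*pi/4)} = 1/2

E = 1, F = 0, G = sin(u)^2, so EG − F² = sin(u)^2. Taking the positive square root: √(EG − F²) = Abs(sin(u)). At (u, v) = (pi/6, -3*pi/4): 1/2.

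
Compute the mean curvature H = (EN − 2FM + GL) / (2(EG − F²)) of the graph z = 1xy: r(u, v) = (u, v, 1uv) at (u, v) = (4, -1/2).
H = 16*sqrt(69)/4761

With E = v^2 + 1, F = u*v, G = u^2 + 1, L = 0, M = 1/sqrt(u^2 + v^2 + 1), N = 0, assemble
  H = (EN − 2FM + GL) / (2(EG − F²)) = -u*v/(u^2 + v^2 + 1)^(3/2).
At (u, v) = (4, -1/2): H = 16*sqrt(69)/4761.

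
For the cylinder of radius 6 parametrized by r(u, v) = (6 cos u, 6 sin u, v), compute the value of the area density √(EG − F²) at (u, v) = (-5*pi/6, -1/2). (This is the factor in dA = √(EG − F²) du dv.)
√(EG − F²)|_{(-5*pi/6, -1/2)} = 6

E = 36, F = 0, G = 1, so EG − F² = 36. Taking the positive square root: √(EG − F²) = 6. At (u, v) = (-5*pi/6, -1/2): 6.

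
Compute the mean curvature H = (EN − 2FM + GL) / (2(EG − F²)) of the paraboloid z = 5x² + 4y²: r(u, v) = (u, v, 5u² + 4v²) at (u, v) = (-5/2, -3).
H = 5389*sqrt(1202)/1444804

With E = 100*u^2 + 1, F = 80*u*v, G = 64*v^2 + 1, L = 10/sqrt(100*u^2 + 64*v^2 + 1), M = 0, N = 8/sqrt(100*u^2 + 64*v^2 + 1), assemble
  H = (EN − 2FM + GL) / (2(EG − F²)) = (400*u^2 + 320*v^2 + 9)/(100*u^2 + 64*v^2 + 1)^(3/2).
At (u, v) = (-5/2, -3): H = 5389*sqrt(1202)/1444804.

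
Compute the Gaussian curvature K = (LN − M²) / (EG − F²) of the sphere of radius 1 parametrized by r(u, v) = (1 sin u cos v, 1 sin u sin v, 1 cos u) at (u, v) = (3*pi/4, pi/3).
K = 1

Coefficients of the first fundamental form: E = 1, F = 0, G = sin(u)^2.
Coefficients of the second fundamental form: L = -sin(u)/Abs(sin(u)), M = 0, N = -sin(u)^3/Abs(sin(u)).
Assemble K = (LN − M²)/(EG − F²) = 1. At (u, v) = (3*pi/4, pi/3): K = 1.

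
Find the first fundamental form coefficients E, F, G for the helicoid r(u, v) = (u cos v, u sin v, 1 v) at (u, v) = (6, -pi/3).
E = 1;  F = 0;  G = 37

Partials: r_u = (cos(v), sin(v), 0), r_v = (-u*sin(v), u*cos(v), 1). As functions of (u, v):
  E = r_u · r_u = 1,
  F = r_u · r_v = 0,
  G = r_v · r_v = u^2 + 1.
Evaluating at (u, v) = (6, -pi/3): E = 1, F = 0, G = 37.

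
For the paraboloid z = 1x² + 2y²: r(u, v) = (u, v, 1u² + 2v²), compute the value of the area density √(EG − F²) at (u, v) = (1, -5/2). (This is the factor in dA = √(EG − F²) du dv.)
√(EG − F²)|_{(1, -5/2)} = sqrt(105)

E = 4*u^2 + 1, F = 8*u*v, G = 16*v^2 + 1, so EG − F² = 4*u^2 + 16*v^2 + 1. Taking the positive square root: √(EG − F²) = sqrt(4*u^2 + 16*v^2 + 1). At (u, v) = (1, -5/2): sqrt(105).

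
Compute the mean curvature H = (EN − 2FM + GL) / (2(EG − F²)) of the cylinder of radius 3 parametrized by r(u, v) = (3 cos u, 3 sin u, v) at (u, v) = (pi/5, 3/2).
H = -1/6

With E = 9, F = 0, G = 1, L = -3, M = 0, N = 0, assemble
  H = (EN − 2FM + GL) / (2(EG − F²)) = -1/6.
At (u, v) = (pi/5, 3/2): H = -1/6.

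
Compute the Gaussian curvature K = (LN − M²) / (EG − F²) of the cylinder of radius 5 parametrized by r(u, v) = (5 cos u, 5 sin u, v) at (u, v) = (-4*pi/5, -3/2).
K = 0

Coefficients of the first fundamental form: E = 25, F = 0, G = 1.
Coefficients of the second fundamental form: L = -5, M = 0, N = 0.
Assemble K = (LN − M²)/(EG − F²) = 0. At (u, v) = (-4*pi/5, -3/2): K = 0.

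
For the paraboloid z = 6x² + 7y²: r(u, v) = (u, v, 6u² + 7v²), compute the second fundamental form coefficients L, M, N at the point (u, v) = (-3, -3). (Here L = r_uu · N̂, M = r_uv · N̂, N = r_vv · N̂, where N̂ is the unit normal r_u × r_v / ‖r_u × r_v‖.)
L = 12*sqrt(3061)/3061;  M = 0;  N = 14*sqrt(3061)/3061

Compute the unit normal N̂(u, v) = (-12*u/sqrt(144*u^2 + 196*v^2 + 1), -14*v/sqrt(144*u^2 + 196*v^2 + 1), 1/sqrt(144*u^2 + 196*v^2 + 1)), and the second partials r_uu, r_uv, r_vv. Take dot products:
  L(u, v) = r_uu · N̂ = 12/sqrt(144*u^2 + 196*v^2 + 1),
  M(u, v) = r_uv · N̂ = 0,
  N(u, v) = r_vv · N̂ = 14/sqrt(144*u^2 + 196*v^2 + 1).
Evaluating at (u, v) = (-3, -3):
  L = 12*sqrt(3061)/3061, M = 0, N = 14*sqrt(3061)/3061.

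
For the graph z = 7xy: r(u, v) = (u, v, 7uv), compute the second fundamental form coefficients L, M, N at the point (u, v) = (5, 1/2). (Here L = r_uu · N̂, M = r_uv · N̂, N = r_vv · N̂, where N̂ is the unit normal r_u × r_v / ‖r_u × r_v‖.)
L = 0;  M = 14*sqrt(4953)/4953;  N = 0

Compute the unit normal N̂(u, v) = (-7*v/sqrt(49*u^2 + 49*v^2 + 1), -7*u/sqrt(49*u^2 + 49*v^2 + 1), 1/sqrt(49*u^2 + 49*v^2 + 1)), and the second partials r_uu, r_uv, r_vv. Take dot products:
  L(u, v) = r_uu · N̂ = 0,
  M(u, v) = r_uv · N̂ = 7/sqrt(49*u^2 + 49*v^2 + 1),
  N(u, v) = r_vv · N̂ = 0.
Evaluating at (u, v) = (5, 1/2):
  L = 0, M = 14*sqrt(4953)/4953, N = 0.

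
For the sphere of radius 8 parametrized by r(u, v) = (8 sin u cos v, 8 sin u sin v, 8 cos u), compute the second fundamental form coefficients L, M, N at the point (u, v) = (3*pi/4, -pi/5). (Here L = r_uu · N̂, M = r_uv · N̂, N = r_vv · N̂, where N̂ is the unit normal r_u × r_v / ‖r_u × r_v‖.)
L = -8;  M = 0;  N = -4

Compute the unit normal N̂(u, v) = (sin(u)^2*cos(v)/Abs(sin(u)), sin(u)^2*sin(v)/Abs(sin(u)), sin(2*u)/(2*Abs(sin(u)))), and the second partials r_uu, r_uv, r_vv. Take dot products:
  L(u, v) = r_uu · N̂ = -8*sin(u)/Abs(sin(u)),
  M(u, v) = r_uv · N̂ = 0,
  N(u, v) = r_vv · N̂ = -8*sin(u)^3/Abs(sin(u)).
Evaluating at (u, v) = (3*pi/4, -pi/5):
  L = -8, M = 0, N = -4.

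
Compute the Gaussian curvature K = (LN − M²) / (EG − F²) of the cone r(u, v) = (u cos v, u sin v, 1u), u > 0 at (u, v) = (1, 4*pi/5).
K = 0

Coefficients of the first fundamental form: E = 2, F = 0, G = u^2.
Coefficients of the second fundamental form: L = 0, M = 0, N = sqrt(2)*u^2/(2*Abs(u)).
Assemble K = (LN − M²)/(EG − F²) = 0. At (u, v) = (1, 4*pi/5): K = 0.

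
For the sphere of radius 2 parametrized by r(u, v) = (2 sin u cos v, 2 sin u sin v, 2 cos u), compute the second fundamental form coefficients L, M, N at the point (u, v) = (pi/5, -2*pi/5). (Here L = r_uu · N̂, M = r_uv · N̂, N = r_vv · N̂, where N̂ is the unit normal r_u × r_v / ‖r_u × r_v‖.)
L = -2;  M = 0;  N = -5/4 + sqrt(5)/4

Compute the unit normal N̂(u, v) = (sin(u)^2*cos(v)/Abs(sin(u)), sin(u)^2*sin(v)/Abs(sin(u)), sin(2*u)/(2*Abs(sin(u)))), and the second partials r_uu, r_uv, r_vv. Take dot products:
  L(u, v) = r_uu · N̂ = -2*sin(u)/Abs(sin(u)),
  M(u, v) = r_uv · N̂ = 0,
  N(u, v) = r_vv · N̂ = -2*sin(u)^3/Abs(sin(u)).
Evaluating at (u, v) = (pi/5, -2*pi/5):
  L = -2, M = 0, N = -5/4 + sqrt(5)/4.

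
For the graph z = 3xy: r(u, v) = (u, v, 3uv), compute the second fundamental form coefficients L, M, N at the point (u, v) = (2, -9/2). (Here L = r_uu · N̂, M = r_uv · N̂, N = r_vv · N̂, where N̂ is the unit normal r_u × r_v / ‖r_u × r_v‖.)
L = 0;  M = 6*sqrt(877)/877;  N = 0

Compute the unit normal N̂(u, v) = (-3*v/sqrt(9*u^2 + 9*v^2 + 1), -3*u/sqrt(9*u^2 + 9*v^2 + 1), 1/sqrt(9*u^2 + 9*v^2 + 1)), and the second partials r_uu, r_uv, r_vv. Take dot products:
  L(u, v) = r_uu · N̂ = 0,
  M(u, v) = r_uv · N̂ = 3/sqrt(9*u^2 + 9*v^2 + 1),
  N(u, v) = r_vv · N̂ = 0.
Evaluating at (u, v) = (2, -9/2):
  L = 0, M = 6*sqrt(877)/877, N = 0.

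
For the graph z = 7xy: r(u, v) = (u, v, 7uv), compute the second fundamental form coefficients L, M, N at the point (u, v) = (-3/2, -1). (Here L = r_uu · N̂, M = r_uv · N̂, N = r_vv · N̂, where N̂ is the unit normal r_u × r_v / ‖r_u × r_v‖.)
L = 0;  M = 14*sqrt(641)/641;  N = 0

Compute the unit normal N̂(u, v) = (-7*v/sqrt(49*u^2 + 49*v^2 + 1), -7*u/sqrt(49*u^2 + 49*v^2 + 1), 1/sqrt(49*u^2 + 49*v^2 + 1)), and the second partials r_uu, r_uv, r_vv. Take dot products:
  L(u, v) = r_uu · N̂ = 0,
  M(u, v) = r_uv · N̂ = 7/sqrt(49*u^2 + 49*v^2 + 1),
  N(u, v) = r_vv · N̂ = 0.
Evaluating at (u, v) = (-3/2, -1):
  L = 0, M = 14*sqrt(641)/641, N = 0.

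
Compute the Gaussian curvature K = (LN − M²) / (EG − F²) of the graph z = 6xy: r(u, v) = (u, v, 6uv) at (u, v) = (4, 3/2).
K = -9/108241

Coefficients of the first fundamental form: E = 36*v^2 + 1, F = 36*u*v, G = 36*u^2 + 1.
Coefficients of the second fundamental form: L = 0, M = 6/sqrt(36*u^2 + 36*v^2 + 1), N = 0.
Assemble K = (LN − M²)/(EG − F²) = -36/(1296*u^4 + 2592*u^2*v^2 + 72*u^2 + 1296*v^4 + 72*v^2 + 1). At (u, v) = (4, 3/2): K = -9/108241.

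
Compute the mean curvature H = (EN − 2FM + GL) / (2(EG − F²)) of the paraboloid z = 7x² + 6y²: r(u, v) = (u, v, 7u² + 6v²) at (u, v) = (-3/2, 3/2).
H = 4927*sqrt(766)/586756

With E = 196*u^2 + 1, F = 168*u*v, G = 144*v^2 + 1, L = 14/sqrt(196*u^2 + 144*v^2 + 1), M = 0, N = 12/sqrt(196*u^2 + 144*v^2 + 1), assemble
  H = (EN − 2FM + GL) / (2(EG − F²)) = (1176*u^2 + 1008*v^2 + 13)/(196*u^2 + 144*v^2 + 1)^(3/2).
At (u, v) = (-3/2, 3/2): H = 4927*sqrt(766)/586756.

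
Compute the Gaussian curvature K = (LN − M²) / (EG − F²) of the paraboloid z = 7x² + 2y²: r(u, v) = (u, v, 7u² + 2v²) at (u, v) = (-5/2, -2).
K = 14/416025

Coefficients of the first fundamental form: E = 196*u^2 + 1, F = 56*u*v, G = 16*v^2 + 1.
Coefficients of the second fundamental form: L = 14/sqrt(196*u^2 + 16*v^2 + 1), M = 0, N = 4/sqrt(196*u^2 + 16*v^2 + 1).
Assemble K = (LN − M²)/(EG − F²) = 56/(38416*u^4 + 6272*u^2*v^2 + 392*u^2 + 256*v^4 + 32*v^2 + 1). At (u, v) = (-5/2, -2): K = 14/416025.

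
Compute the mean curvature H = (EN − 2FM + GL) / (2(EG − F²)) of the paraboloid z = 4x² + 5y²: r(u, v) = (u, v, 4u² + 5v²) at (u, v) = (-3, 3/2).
H = 3789*sqrt(802)/643204

With E = 64*u^2 + 1, F = 80*u*v, G = 100*v^2 + 1, L = 8/sqrt(64*u^2 + 100*v^2 + 1), M = 0, N = 10/sqrt(64*u^2 + 100*v^2 + 1), assemble
  H = (EN − 2FM + GL) / (2(EG − F²)) = (320*u^2 + 400*v^2 + 9)/(64*u^2 + 100*v^2 + 1)^(3/2).
At (u, v) = (-3, 3/2): H = 3789*sqrt(802)/643204.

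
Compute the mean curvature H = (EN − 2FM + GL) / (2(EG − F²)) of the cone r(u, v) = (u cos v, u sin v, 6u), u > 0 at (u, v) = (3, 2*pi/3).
H = sqrt(37)/37

With E = 37, F = 0, G = u^2, L = 0, M = 0, N = 6*sqrt(37)*u^2/(37*Abs(u)), assemble
  H = (EN − 2FM + GL) / (2(EG − F²)) = 3*sqrt(37)/(37*Abs(u)).
At (u, v) = (3, 2*pi/3): H = sqrt(37)/37.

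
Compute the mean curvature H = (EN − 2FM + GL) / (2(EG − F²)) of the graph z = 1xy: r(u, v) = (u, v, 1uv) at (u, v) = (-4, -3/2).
H = -48*sqrt(77)/5929

With E = v^2 + 1, F = u*v, G = u^2 + 1, L = 0, M = 1/sqrt(u^2 + v^2 + 1), N = 0, assemble
  H = (EN − 2FM + GL) / (2(EG − F²)) = -u*v/(u^2 + v^2 + 1)^(3/2).
At (u, v) = (-4, -3/2): H = -48*sqrt(77)/5929.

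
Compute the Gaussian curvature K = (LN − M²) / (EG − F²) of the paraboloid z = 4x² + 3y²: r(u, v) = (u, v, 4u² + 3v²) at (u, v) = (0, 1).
K = 48/1369

Coefficients of the first fundamental form: E = 64*u^2 + 1, F = 48*u*v, G = 36*v^2 + 1.
Coefficients of the second fundamental form: L = 8/sqrt(64*u^2 + 36*v^2 + 1), M = 0, N = 6/sqrt(64*u^2 + 36*v^2 + 1).
Assemble K = (LN − M²)/(EG − F²) = 48/(4096*u^4 + 4608*u^2*v^2 + 128*u^2 + 1296*v^4 + 72*v^2 + 1). At (u, v) = (0, 1): K = 48/1369.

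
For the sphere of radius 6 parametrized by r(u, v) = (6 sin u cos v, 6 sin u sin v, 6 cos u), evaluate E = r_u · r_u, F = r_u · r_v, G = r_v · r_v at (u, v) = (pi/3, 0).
E = 36;  F = 0;  G = 27

Partials: r_u = (6*cos(u)*cos(v), 6*sin(v)*cos(u), -6*sin(u)), r_v = (-6*sin(u)*sin(v), 6*sin(u)*cos(v), 0). As functions of (u, v):
  E = r_u · r_u = 36,
  F = r_u · r_v = 0,
  G = r_v · r_v = 36*sin(u)^2.
Evaluating at (u, v) = (pi/3, 0): E = 36, F = 0, G = 27.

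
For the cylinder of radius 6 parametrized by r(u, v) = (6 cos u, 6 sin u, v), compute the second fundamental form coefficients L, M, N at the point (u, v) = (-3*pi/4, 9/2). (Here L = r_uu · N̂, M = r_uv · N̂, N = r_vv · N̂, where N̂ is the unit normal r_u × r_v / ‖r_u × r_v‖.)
L = -6;  M = 0;  N = 0

Compute the unit normal N̂(u, v) = (cos(u), sin(u), 0), and the second partials r_uu, r_uv, r_vv. Take dot products:
  L(u, v) = r_uu · N̂ = -6,
  M(u, v) = r_uv · N̂ = 0,
  N(u, v) = r_vv · N̂ = 0.
Evaluating at (u, v) = (-3*pi/4, 9/2):
  L = -6, M = 0, N = 0.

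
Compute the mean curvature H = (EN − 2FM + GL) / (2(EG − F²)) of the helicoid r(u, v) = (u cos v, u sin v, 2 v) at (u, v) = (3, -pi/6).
H = 0

With E = 1, F = 0, G = u^2 + 4, L = 0, M = -2/sqrt(u^2 + 4), N = 0, assemble
  H = (EN − 2FM + GL) / (2(EG − F²)) = 0.
At (u, v) = (3, -pi/6): H = 0.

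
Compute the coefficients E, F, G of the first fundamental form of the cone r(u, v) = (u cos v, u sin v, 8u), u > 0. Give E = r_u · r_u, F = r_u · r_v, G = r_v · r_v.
E = 65;  F = 0;  G = u^2

Compute partials: r_u = (cos(v), sin(v), 8), r_v = (-u*sin(v), u*cos(v), 0). Then
  E = r_u · r_u = 65,
  F = r_u · r_v = 0,
  G = r_v · r_v = u^2.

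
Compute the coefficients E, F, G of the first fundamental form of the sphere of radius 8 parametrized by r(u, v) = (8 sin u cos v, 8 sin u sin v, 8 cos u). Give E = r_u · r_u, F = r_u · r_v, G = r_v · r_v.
E = 64;  F = 0;  G = 64*sin(u)^2

Compute partials: r_u = (8*cos(u)*cos(v), 8*sin(v)*cos(u), -8*sin(u)), r_v = (-8*sin(u)*sin(v), 8*sin(u)*cos(v), 0). Then
  E = r_u · r_u = 64,
  F = r_u · r_v = 0,
  G = r_v · r_v = 64*sin(u)^2.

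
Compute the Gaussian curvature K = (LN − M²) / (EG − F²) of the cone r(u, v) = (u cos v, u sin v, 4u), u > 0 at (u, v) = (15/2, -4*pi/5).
K = 0

Coefficients of the first fundamental form: E = 17, F = 0, G = u^2.
Coefficients of the second fundamental form: L = 0, M = 0, N = 4*sqrt(17)*u^2/(17*Abs(u)).
Assemble K = (LN − M²)/(EG − F²) = 0. At (u, v) = (15/2, -4*pi/5): K = 0.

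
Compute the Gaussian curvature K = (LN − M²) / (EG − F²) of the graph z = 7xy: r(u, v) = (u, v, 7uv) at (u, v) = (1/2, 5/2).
K = -196/408321

Coefficients of the first fundamental form: E = 49*v^2 + 1, F = 49*u*v, G = 49*u^2 + 1.
Coefficients of the second fundamental form: L = 0, M = 7/sqrt(49*u^2 + 49*v^2 + 1), N = 0.
Assemble K = (LN − M²)/(EG − F²) = -49/(2401*u^4 + 4802*u^2*v^2 + 98*u^2 + 2401*v^4 + 98*v^2 + 1). At (u, v) = (1/2, 5/2): K = -196/408321.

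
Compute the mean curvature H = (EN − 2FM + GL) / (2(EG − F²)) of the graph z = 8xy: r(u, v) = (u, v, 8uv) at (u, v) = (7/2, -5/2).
H = 896*sqrt(1185)/280845

With E = 64*v^2 + 1, F = 64*u*v, G = 64*u^2 + 1, L = 0, M = 8/sqrt(64*u^2 + 64*v^2 + 1), N = 0, assemble
  H = (EN − 2FM + GL) / (2(EG − F²)) = -512*u*v/(64*u^2 + 64*v^2 + 1)^(3/2).
At (u, v) = (7/2, -5/2): H = 896*sqrt(1185)/280845.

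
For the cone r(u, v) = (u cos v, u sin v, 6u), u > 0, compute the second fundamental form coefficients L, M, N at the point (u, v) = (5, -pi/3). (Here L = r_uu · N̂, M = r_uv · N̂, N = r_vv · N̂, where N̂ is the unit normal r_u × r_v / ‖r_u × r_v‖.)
L = 0;  M = 0;  N = 30*sqrt(37)/37

Compute the unit normal N̂(u, v) = (-6*sqrt(37)*u*cos(v)/(37*Abs(u)), -6*sqrt(37)*u*sin(v)/(37*Abs(u)), sqrt(37)*u/(37*Abs(u))), and the second partials r_uu, r_uv, r_vv. Take dot products:
  L(u, v) = r_uu · N̂ = 0,
  M(u, v) = r_uv · N̂ = 0,
  N(u, v) = r_vv · N̂ = 6*sqrt(37)*u^2/(37*Abs(u)).
Evaluating at (u, v) = (5, -pi/3):
  L = 0, M = 0, N = 30*sqrt(37)/37.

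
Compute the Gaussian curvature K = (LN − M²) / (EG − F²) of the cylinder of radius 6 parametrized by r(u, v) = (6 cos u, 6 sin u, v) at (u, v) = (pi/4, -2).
K = 0

Coefficients of the first fundamental form: E = 36, F = 0, G = 1.
Coefficients of the second fundamental form: L = -6, M = 0, N = 0.
Assemble K = (LN − M²)/(EG − F²) = 0. At (u, v) = (pi/4, -2): K = 0.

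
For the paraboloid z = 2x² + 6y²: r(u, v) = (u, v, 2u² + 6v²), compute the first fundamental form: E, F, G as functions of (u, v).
E = 16*u^2 + 1;  F = 48*u*v;  G = 144*v^2 + 1

Compute partials: r_u = (1, 0, 4*u), r_v = (0, 1, 12*v). Then
  E = r_u · r_u = 16*u^2 + 1,
  F = r_u · r_v = 48*u*v,
  G = r_v · r_v = 144*v^2 + 1.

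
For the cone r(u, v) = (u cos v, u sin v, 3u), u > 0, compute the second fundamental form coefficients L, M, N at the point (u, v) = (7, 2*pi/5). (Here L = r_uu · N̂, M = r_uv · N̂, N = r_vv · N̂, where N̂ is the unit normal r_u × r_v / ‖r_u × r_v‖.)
L = 0;  M = 0;  N = 21*sqrt(10)/10

Compute the unit normal N̂(u, v) = (-3*sqrt(10)*u*cos(v)/(10*Abs(u)), -3*sqrt(10)*u*sin(v)/(10*Abs(u)), sqrt(10)*u/(10*Abs(u))), and the second partials r_uu, r_uv, r_vv. Take dot products:
  L(u, v) = r_uu · N̂ = 0,
  M(u, v) = r_uv · N̂ = 0,
  N(u, v) = r_vv · N̂ = 3*sqrt(10)*u^2/(10*Abs(u)).
Evaluating at (u, v) = (7, 2*pi/5):
  L = 0, M = 0, N = 21*sqrt(10)/10.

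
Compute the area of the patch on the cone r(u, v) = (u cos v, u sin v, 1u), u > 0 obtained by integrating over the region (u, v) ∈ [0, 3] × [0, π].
Area = 9*sqrt(2)*pi/2

Area = ∫∫ √(EG − F²) du dv with √(EG − F²) = sqrt(2)*Abs(u). Integrating over [0, 3] × [0, π] gives 9*sqrt(2)*pi/2.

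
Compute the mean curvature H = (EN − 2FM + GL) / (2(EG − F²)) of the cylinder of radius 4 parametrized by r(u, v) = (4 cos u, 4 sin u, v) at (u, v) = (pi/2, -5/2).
H = -1/8

With E = 16, F = 0, G = 1, L = -4, M = 0, N = 0, assemble
  H = (EN − 2FM + GL) / (2(EG − F²)) = -1/8.
At (u, v) = (pi/2, -5/2): H = -1/8.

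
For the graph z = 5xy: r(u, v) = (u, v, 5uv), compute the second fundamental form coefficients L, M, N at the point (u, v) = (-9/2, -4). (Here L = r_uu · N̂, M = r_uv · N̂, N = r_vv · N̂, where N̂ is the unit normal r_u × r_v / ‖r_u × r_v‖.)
L = 0;  M = 10*sqrt(3629)/3629;  N = 0

Compute the unit normal N̂(u, v) = (-5*v/sqrt(25*u^2 + 25*v^2 + 1), -5*u/sqrt(25*u^2 + 25*v^2 + 1), 1/sqrt(25*u^2 + 25*v^2 + 1)), and the second partials r_uu, r_uv, r_vv. Take dot products:
  L(u, v) = r_uu · N̂ = 0,
  M(u, v) = r_uv · N̂ = 5/sqrt(25*u^2 + 25*v^2 + 1),
  N(u, v) = r_vv · N̂ = 0.
Evaluating at (u, v) = (-9/2, -4):
  L = 0, M = 10*sqrt(3629)/3629, N = 0.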